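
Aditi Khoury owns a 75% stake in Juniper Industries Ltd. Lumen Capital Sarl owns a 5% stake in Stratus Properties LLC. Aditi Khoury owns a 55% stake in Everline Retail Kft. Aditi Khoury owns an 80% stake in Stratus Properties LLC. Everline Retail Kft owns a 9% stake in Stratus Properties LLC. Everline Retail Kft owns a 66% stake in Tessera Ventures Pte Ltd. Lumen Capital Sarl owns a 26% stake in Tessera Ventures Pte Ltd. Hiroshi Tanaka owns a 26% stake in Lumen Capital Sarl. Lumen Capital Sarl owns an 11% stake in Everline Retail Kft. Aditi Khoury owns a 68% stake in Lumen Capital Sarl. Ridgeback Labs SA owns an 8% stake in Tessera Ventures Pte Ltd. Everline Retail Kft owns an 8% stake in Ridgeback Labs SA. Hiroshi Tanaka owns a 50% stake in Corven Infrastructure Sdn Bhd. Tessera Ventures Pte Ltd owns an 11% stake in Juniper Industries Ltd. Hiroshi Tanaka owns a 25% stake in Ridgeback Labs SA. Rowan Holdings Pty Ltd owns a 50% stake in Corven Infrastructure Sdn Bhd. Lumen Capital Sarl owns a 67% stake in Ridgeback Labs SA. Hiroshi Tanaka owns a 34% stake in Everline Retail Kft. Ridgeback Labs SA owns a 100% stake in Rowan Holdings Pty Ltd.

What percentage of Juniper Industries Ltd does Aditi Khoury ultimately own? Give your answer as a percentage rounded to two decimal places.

81.93%

Aditi reaches Juniper along 7 paths.
Via Lumen → Everline → Ridgeback → Tessera: 68% × 11% × 8% × 8% × 11% = 0.00526592%.
Via Everline → Ridgeback → Tessera: 55% × 8% × 8% × 11% = 0.03872%.
Via Lumen → Ridgeback → Tessera: 68% × 67% × 8% × 11% = 0.400928%.
Via Lumen → Tessera: 68% × 26% × 11% = 1.9448%.
Via Lumen → Everline → Tessera: 68% × 11% × 66% × 11% = 0.543048%.
Via Everline → Tessera: 55% × 66% × 11% = 3.993%.
Direct stake: 75% = 75%.
Total: 0.00526592% + 0.03872% + 0.400928% + 1.9448% + 0.543048% + 3.993% + 75% = 81.92576192%.
Rounded: 81.93%.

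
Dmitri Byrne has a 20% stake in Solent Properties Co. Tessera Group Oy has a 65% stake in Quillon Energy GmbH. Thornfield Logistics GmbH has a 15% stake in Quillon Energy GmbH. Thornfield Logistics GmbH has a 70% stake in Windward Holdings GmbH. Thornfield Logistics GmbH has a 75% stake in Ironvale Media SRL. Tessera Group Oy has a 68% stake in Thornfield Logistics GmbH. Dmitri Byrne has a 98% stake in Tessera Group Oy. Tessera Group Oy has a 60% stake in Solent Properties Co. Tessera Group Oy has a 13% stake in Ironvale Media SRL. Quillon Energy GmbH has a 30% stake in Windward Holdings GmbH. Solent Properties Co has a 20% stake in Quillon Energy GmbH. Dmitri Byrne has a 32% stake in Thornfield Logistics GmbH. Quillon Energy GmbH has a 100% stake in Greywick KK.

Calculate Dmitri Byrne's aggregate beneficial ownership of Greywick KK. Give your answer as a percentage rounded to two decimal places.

94.26%

Dmitri reaches Greywick along 5 paths.
Via Tessera → Quillon: 98% × 65% × 100% = 63.7%.
Via Solent → Quillon: 20% × 20% × 100% = 4%.
Via Tessera → Solent → Quillon: 98% × 60% × 20% × 100% = 11.76%.
Via Thornfield → Quillon: 32% × 15% × 100% = 4.8%.
Via Tessera → Thornfield → Quillon: 98% × 68% × 15% × 100% = 9.996%.
Total: 63.7% + 4% + 11.76% + 4.8% + 9.996% = 94.256%.
Rounded: 94.26%.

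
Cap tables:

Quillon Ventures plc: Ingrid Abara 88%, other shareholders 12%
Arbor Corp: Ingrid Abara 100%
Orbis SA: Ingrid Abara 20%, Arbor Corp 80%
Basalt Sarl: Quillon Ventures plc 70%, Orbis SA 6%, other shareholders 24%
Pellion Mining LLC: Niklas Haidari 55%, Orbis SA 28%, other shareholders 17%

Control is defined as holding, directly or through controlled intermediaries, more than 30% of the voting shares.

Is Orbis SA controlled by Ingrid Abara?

Ingrid holds 100% of Arbor, so Ingrid controls Arbor.
Ingrid and Arbor together hold 20% + 80% = 100% of Orbis, so Ingrid controls Orbis.

Yes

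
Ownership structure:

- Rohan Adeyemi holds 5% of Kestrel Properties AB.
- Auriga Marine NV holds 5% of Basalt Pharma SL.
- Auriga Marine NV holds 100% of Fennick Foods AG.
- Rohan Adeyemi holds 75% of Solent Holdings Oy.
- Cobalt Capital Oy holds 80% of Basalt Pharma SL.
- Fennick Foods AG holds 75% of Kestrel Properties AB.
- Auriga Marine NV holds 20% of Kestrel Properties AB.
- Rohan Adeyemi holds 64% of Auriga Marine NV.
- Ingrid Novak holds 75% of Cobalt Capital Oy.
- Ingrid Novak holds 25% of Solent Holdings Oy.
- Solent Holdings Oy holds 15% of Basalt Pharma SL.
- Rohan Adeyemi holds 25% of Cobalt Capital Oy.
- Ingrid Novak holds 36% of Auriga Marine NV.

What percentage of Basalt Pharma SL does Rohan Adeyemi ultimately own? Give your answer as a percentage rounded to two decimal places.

Rohan reaches Basalt along 3 paths.
Via Cobalt: 25% × 80% = 20%.
Via Solent: 75% × 15% = 11.25%.
Via Auriga: 64% × 5% = 3.2%.
Total: 20% + 11.25% + 3.2% = 34.45%.

34.45%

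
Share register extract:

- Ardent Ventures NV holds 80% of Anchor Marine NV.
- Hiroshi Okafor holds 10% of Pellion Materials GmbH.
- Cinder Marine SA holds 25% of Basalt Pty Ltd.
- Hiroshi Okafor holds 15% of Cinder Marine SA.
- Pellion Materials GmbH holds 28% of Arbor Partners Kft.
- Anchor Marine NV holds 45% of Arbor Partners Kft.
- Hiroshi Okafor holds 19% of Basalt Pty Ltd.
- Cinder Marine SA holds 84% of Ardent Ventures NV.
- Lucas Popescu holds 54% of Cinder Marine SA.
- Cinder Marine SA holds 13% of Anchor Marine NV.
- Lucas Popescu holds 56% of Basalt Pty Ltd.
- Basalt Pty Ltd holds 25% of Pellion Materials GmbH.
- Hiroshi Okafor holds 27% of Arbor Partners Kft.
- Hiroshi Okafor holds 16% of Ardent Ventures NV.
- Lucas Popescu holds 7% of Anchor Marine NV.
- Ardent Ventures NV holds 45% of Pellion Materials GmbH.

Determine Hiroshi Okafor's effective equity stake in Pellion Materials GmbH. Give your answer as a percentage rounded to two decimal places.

Hiroshi reaches Pellion along 5 paths.
Via Ardent: 16% × 45% = 7.2%.
Via Cinder → Ardent: 15% × 84% × 45% = 5.67%.
Via Cinder → Basalt: 15% × 25% × 25% = 0.9375%.
Via Basalt: 19% × 25% = 4.75%.
Direct stake: 10% = 10%.
Total: 7.2% + 5.67% + 0.9375% + 4.75% + 10% = 28.5575%.
Rounded: 28.56%.

28.56%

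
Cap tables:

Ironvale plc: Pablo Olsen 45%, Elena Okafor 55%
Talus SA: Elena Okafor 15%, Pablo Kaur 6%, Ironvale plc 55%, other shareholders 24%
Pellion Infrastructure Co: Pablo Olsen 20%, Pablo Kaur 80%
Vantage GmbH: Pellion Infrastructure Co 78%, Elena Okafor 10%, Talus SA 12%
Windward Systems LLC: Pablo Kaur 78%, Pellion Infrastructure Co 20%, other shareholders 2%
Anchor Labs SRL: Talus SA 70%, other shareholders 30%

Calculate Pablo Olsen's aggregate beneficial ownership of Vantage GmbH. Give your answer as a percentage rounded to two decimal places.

Pablo Olsen reaches Vantage along 2 paths.
Via Pellion: 20% × 78% = 15.6%.
Via Ironvale → Talus: 45% × 55% × 12% = 2.97%.
Total: 15.6% + 2.97% = 18.57%.

18.57%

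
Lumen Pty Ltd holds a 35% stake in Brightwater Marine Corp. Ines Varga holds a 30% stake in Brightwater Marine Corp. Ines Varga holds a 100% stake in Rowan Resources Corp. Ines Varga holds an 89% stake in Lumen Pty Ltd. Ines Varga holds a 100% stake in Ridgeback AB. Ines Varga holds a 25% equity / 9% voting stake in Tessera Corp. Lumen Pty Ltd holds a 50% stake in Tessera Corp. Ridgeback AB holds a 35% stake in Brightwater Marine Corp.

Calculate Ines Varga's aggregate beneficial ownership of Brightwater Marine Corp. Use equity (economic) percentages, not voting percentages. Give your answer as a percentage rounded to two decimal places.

96.15%

Ines reaches Brightwater along 3 paths.
Direct stake: 30% = 30%.
Via Lumen: 89% × 35% = 31.15%.
Via Ridgeback: 100% × 35% = 35%.
Total: 30% + 31.15% + 35% = 96.15%.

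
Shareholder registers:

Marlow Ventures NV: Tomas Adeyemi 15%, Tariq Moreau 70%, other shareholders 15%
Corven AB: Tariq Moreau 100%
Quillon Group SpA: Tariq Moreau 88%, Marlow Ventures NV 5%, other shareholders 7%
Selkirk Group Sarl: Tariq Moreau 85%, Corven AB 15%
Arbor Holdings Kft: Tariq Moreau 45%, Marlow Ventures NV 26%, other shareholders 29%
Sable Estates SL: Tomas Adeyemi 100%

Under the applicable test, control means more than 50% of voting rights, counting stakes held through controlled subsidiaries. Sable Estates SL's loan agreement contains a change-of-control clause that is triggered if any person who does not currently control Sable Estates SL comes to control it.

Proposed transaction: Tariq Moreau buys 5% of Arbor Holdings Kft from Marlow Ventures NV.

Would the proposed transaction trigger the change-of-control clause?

No

The purchase adds only to Tariq's holdings (Marlow's stake shrinks), so Tariq is the only person who could newly come to control Sable.
Tariq holds 70% of Marlow, so Tariq controls Marlow.
Tariq holds 100% of Corven, so Tariq controls Corven.
Tariq and Marlow together hold 88% + 5% = 93% of Quillon, so Tariq controls Quillon.
Tariq and Corven together hold 85% + 15% = 100% of Selkirk, so Tariq controls Selkirk.
Tariq and Marlow together hold 45% + 26% = 71% of Arbor, so Tariq controls Arbor.
Neither Tariq nor any entity Tariq controls holds any voting interest in Sable.
So before the transaction, Tariq does not control Sable.
After the purchase, Tariq's direct stake in Arbor rises to 45% + 5% = 50%, and Marlow's stake falls to 21%.
Tariq and Marlow together hold 50% + 21% = 71% of Arbor, so Tariq controls Arbor.
After the transaction, neither Tariq nor any entity Tariq controls holds a voting interest in Sable, so Tariq still does not control it.
No new person acquires control, so the clause is not triggered.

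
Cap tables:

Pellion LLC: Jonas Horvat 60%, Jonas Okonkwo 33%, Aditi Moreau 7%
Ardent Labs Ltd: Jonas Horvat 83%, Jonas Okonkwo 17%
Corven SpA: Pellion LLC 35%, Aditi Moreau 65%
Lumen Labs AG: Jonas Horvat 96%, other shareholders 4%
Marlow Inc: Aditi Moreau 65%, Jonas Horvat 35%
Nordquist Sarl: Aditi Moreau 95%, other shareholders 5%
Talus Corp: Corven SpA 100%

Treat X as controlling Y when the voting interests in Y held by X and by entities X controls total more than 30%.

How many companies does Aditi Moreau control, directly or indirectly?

Aditi holds 65% of Corven, so Aditi controls Corven.
Aditi holds 65% of Marlow, so Aditi controls Marlow.
Aditi holds 95% of Nordquist, so Aditi controls Nordquist.
Corven holds 100% of Talus, so Aditi controls Talus.
No other company's threshold is met.
Aditi controls 4 companies.

4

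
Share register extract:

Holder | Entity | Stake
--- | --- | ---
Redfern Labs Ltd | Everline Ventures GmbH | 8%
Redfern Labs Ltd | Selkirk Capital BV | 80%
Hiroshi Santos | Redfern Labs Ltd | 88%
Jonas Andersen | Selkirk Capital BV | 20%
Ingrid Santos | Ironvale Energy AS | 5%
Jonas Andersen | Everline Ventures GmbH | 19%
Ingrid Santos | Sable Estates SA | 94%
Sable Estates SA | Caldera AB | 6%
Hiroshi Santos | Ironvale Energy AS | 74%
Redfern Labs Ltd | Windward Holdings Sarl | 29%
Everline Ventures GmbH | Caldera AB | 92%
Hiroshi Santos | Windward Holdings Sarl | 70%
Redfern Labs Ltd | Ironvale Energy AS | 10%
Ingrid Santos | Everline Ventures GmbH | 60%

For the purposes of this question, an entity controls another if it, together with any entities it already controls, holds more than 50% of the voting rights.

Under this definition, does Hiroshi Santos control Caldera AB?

Hiroshi holds 88% of Redfern, so Hiroshi controls Redfern.
Redfern and Hiroshi together hold 29% + 70% = 99% of Windward, so Hiroshi controls Windward.
Redfern holds 80% of Selkirk, so Hiroshi controls Selkirk.
Redfern and Hiroshi together hold 10% + 74% = 84% of Ironvale, so Hiroshi controls Ironvale.
Neither Hiroshi nor any entity Hiroshi controls holds any voting interest in Caldera.
So Hiroshi does not control Caldera.

No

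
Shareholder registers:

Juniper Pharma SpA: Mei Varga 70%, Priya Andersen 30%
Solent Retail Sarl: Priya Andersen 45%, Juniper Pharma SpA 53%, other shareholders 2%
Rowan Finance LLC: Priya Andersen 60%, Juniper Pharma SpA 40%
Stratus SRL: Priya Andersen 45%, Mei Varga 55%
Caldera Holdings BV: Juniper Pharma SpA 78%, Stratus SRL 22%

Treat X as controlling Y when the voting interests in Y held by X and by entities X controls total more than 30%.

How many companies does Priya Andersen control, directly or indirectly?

3

Priya holds 45% of Solent, so Priya controls Solent.
Priya holds 60% of Rowan, so Priya controls Rowan.
Priya holds 45% of Stratus, so Priya controls Stratus.
No other company's threshold is met.
Priya controls 3 companies.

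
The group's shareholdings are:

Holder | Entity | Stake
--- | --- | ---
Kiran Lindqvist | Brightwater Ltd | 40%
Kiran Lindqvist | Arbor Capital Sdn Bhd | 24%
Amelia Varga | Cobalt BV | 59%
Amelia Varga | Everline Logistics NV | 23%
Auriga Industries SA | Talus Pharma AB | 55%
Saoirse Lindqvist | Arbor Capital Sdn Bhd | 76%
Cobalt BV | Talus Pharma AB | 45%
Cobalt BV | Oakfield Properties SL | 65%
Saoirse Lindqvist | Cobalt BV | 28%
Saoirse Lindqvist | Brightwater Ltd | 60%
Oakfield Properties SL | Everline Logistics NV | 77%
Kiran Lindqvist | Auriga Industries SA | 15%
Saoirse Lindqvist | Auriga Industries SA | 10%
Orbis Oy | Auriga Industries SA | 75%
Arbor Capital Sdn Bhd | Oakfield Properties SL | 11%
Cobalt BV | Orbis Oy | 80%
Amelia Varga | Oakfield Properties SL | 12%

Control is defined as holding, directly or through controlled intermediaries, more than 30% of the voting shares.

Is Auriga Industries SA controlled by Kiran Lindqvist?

Kiran holds 40% of Brightwater, so Kiran controls Brightwater.
In Auriga, Kiran's side holds only 15%, not > 30%.
So Kiran does not control Auriga.

No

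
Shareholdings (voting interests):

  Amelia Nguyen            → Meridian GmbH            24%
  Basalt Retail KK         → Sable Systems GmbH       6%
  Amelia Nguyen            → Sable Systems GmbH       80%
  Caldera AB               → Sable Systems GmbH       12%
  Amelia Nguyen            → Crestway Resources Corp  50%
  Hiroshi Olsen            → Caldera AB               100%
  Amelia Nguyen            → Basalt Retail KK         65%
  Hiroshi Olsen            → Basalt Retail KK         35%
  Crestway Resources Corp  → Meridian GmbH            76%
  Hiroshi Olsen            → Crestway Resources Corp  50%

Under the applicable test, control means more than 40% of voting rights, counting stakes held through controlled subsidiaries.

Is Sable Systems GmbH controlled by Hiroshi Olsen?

No

Hiroshi holds 50% of Crestway, so Hiroshi controls Crestway.
Hiroshi holds 100% of Caldera, so Hiroshi controls Caldera.
Crestway holds 76% of Meridian, so Hiroshi controls Meridian.
In Sable, Hiroshi's side holds only 12%, not > 40%.
So Hiroshi does not control Sable.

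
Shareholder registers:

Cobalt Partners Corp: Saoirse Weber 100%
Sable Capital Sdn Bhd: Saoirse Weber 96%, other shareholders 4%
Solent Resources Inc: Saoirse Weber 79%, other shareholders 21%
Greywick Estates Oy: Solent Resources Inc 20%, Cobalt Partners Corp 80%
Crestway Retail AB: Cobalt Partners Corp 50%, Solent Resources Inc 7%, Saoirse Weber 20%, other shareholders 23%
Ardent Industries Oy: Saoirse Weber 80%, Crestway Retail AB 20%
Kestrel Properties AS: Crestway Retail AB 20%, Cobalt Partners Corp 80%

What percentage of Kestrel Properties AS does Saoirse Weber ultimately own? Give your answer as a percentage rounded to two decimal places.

95.11%

Saoirse reaches Kestrel along 4 paths.
Via Cobalt → Crestway: 100% × 50% × 20% = 10%.
Via Solent → Crestway: 79% × 7% × 20% = 1.106%.
Via Crestway: 20% × 20% = 4%.
Via Cobalt: 100% × 80% = 80%.
Total: 10% + 1.106% + 4% + 80% = 95.106%.
Rounded: 95.11%.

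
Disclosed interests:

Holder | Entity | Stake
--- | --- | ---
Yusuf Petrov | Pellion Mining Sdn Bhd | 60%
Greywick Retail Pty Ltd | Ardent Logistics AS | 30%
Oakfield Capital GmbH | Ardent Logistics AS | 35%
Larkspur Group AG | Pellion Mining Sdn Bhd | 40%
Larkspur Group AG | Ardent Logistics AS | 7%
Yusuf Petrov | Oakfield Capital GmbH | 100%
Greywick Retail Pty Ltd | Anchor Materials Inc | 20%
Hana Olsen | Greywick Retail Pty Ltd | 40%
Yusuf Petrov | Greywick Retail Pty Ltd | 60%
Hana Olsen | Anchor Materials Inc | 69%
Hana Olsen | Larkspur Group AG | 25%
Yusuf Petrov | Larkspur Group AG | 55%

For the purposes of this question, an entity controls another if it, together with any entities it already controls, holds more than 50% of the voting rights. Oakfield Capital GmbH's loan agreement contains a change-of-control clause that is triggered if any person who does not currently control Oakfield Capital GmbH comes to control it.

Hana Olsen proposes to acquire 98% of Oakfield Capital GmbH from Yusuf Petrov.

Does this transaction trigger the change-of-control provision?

The purchase adds only to Hana's holdings (Yusuf's stake shrinks), so Hana is the only person who could newly come to control Oakfield.
Hana holds 69% of Anchor, so Hana controls Anchor.
Neither Hana nor any entity Hana controls holds any voting interest in Oakfield.
So before the transaction, Hana does not control Oakfield.
After the purchase, Hana holds 98% of Oakfield directly, and Yusuf's stake falls to 2%.
Hana holds 98% of Oakfield, so Hana controls Oakfield.
Hana did not control Oakfield before and does after, so the clause is triggered.

Yes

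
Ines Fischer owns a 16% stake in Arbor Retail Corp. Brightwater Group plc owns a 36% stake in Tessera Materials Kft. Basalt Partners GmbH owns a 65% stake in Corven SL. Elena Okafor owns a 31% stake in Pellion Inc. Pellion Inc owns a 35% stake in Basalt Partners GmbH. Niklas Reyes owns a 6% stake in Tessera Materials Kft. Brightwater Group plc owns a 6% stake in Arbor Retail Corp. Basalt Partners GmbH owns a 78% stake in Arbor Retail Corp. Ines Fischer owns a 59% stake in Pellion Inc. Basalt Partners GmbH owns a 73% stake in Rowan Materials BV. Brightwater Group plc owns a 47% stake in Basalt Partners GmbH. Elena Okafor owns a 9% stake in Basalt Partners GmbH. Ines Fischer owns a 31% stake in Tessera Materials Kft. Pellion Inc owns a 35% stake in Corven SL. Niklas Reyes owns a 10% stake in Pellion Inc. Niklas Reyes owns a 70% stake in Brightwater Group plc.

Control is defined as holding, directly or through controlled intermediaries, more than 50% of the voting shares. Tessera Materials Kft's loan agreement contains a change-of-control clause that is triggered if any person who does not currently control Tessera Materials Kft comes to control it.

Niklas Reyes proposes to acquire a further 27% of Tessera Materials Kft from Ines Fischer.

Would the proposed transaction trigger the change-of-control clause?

The purchase adds only to Niklas's holdings (Ines's stake shrinks), so Niklas is the only person who could newly come to control Tessera.
Niklas holds 70% of Brightwater, so Niklas controls Brightwater.
In Tessera, Niklas's side holds only 6% + 36% = 42%, not > 50%.
So before the transaction, Niklas does not control Tessera.
After the purchase, Niklas's direct stake in Tessera rises to 6% + 27% = 33%, and Ines's stake falls to 4%.
Niklas and Brightwater together hold 33% + 36% = 69% of Tessera, so Niklas controls Tessera.
Niklas did not control Tessera before and does after, so the clause is triggered.

Yes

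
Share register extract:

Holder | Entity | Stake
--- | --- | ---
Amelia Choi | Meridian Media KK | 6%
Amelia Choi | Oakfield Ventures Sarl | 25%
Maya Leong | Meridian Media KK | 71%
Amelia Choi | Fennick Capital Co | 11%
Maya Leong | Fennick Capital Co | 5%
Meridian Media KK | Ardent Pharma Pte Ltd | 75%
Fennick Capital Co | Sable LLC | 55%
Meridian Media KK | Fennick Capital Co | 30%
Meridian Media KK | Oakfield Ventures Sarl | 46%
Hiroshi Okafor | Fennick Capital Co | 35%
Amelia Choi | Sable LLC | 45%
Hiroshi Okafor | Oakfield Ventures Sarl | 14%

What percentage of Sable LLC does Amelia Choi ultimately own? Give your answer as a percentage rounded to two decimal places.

52.04%

Amelia reaches Sable along 3 paths.
Via Fennick: 11% × 55% = 6.05%.
Via Meridian → Fennick: 6% × 30% × 55% = 0.99%.
Direct stake: 45% = 45%.
Total: 6.05% + 0.99% + 45% = 52.04%.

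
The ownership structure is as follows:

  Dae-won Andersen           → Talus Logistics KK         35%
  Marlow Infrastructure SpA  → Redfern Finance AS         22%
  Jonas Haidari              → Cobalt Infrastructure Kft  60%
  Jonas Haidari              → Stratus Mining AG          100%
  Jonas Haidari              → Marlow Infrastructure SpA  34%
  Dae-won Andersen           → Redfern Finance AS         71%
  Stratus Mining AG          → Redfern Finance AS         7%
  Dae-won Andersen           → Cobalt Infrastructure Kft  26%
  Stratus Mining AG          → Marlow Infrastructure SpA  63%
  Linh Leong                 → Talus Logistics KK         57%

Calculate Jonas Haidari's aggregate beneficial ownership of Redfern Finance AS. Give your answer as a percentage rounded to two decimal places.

28.34%

Jonas reaches Redfern along 3 paths.
Via Stratus: 100% × 7% = 7%.
Via Stratus → Marlow: 100% × 63% × 22% = 13.86%.
Via Marlow: 34% × 22% = 7.48%.
Total: 7% + 13.86% + 7.48% = 28.34%.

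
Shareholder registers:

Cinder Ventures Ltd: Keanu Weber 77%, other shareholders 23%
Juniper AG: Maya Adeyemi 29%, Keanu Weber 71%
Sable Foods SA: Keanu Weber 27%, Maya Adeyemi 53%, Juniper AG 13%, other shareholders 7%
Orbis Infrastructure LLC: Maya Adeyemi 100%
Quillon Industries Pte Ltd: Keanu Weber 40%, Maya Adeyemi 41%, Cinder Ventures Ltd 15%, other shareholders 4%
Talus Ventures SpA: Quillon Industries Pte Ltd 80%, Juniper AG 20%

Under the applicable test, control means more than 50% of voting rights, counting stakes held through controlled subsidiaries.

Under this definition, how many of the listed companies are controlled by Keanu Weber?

Keanu holds 77% of Cinder, so Keanu controls Cinder.
Keanu holds 71% of Juniper, so Keanu controls Juniper.
Keanu and Cinder together hold 40% + 15% = 55% of Quillon, so Keanu controls Quillon.
Quillon and Juniper together hold 80% + 20% = 100% of Talus, so Keanu controls Talus.
No other company's threshold is met.
Keanu controls 4 companies.

4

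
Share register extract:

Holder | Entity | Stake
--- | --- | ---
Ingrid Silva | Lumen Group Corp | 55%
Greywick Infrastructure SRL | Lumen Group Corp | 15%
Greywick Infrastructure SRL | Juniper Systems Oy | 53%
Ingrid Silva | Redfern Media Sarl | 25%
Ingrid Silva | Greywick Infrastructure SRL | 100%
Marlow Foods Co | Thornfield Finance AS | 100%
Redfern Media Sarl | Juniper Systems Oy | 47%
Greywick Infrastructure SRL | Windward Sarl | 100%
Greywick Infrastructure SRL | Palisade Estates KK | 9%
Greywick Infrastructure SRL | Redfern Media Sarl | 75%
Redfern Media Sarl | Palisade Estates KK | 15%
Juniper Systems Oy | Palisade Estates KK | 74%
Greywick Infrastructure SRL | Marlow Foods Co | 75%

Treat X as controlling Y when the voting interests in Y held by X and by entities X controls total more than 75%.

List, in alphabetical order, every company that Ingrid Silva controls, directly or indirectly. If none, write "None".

Greywick Infrastructure SRL, Juniper Systems Oy, Palisade Estates KK, Redfern Media Sarl, Windward Sarl

Ingrid holds 100% of Greywick, so Ingrid controls Greywick.
Greywick and Ingrid together hold 75% + 25% = 100% of Redfern, so Ingrid controls Redfern.
Greywick holds 100% of Windward, so Ingrid controls Windward.
Redfern and Greywick together hold 47% + 53% = 100% of Juniper, so Ingrid controls Juniper.
Juniper and Redfern and Greywick together hold 74% + 15% + 9% = 98% of Palisade, so Ingrid controls Palisade.
No other company's threshold is met.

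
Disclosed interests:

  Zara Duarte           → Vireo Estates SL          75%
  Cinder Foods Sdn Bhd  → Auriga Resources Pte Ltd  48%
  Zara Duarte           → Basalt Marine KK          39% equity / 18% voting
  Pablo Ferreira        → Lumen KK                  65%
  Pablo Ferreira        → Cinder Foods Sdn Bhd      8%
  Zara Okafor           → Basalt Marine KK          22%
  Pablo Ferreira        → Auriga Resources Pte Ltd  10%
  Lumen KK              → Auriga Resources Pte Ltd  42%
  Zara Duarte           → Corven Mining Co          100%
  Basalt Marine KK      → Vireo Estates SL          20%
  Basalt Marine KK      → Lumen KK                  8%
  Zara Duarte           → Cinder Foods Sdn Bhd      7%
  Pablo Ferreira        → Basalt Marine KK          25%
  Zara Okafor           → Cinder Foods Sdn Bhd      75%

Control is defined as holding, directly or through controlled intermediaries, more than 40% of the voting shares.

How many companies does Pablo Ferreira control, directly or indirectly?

2

Pablo holds 65% of Lumen, so Pablo controls Lumen.
Lumen and Pablo together hold 42% + 10% = 52% of Auriga, so Pablo controls Auriga.
No other company's threshold is met.
Pablo controls 2 companies.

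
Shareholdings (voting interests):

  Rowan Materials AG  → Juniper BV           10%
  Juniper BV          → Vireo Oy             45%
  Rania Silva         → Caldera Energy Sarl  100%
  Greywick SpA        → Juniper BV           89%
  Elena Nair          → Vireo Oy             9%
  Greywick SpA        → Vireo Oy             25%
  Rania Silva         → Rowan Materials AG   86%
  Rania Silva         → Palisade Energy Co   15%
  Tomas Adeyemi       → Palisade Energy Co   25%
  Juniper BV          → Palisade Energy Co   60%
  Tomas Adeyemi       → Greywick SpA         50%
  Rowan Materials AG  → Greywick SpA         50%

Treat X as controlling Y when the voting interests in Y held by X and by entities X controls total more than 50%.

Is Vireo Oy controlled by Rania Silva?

No

Rania holds 86% of Rowan, so Rania controls Rowan.
Rania holds 100% of Caldera, so Rania controls Caldera.
Neither Rania nor any entity Rania controls holds any voting interest in Vireo.
So Rania does not control Vireo.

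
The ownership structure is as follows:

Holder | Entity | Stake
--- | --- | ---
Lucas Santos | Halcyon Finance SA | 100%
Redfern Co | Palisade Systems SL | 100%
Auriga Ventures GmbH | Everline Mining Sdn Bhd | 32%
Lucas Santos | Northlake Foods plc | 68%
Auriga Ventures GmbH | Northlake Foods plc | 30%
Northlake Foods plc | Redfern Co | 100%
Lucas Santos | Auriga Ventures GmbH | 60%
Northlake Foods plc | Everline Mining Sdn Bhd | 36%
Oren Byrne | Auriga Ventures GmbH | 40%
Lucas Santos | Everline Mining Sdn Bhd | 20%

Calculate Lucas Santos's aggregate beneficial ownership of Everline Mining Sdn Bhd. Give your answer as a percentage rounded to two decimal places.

70.16%

Lucas reaches Everline along 4 paths.
Direct stake: 20% = 20%.
Via Auriga: 60% × 32% = 19.2%.
Via Auriga → Northlake: 60% × 30% × 36% = 6.48%.
Via Northlake: 68% × 36% = 24.48%.
Total: 20% + 19.2% + 6.48% + 24.48% = 70.16%.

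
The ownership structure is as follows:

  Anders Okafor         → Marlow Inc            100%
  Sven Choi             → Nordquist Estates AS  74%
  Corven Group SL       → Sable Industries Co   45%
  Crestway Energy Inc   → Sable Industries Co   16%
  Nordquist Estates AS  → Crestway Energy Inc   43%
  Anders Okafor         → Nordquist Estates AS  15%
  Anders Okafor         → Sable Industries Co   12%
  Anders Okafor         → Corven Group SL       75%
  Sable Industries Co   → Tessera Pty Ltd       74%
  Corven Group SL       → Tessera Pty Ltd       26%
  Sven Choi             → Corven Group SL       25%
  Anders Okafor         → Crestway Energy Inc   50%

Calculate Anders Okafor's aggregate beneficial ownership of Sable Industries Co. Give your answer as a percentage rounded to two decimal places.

54.78%

Anders reaches Sable along 4 paths.
Via Corven: 75% × 45% = 33.75%.
Direct stake: 12% = 12%.
Via Crestway: 50% × 16% = 8%.
Via Nordquist → Crestway: 15% × 43% × 16% = 1.032%.
Total: 33.75% + 12% + 8% + 1.032% = 54.782%.
Rounded: 54.78%.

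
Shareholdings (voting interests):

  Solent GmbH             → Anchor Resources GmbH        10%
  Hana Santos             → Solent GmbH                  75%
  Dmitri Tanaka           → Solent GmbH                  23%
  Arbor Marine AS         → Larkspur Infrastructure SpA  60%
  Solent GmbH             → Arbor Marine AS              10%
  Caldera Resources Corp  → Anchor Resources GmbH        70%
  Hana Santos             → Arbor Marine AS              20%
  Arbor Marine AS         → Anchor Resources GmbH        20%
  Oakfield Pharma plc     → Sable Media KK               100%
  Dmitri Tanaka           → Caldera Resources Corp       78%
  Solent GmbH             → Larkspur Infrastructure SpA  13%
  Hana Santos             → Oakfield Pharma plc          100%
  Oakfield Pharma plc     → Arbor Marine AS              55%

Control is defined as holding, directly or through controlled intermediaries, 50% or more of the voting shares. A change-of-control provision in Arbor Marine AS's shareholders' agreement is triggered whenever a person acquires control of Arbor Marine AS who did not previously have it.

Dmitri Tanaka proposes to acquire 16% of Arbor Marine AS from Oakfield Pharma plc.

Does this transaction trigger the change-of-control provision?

The purchase adds only to Dmitri's holdings (Oakfield's stake shrinks), so Dmitri is the only person who could newly come to control Arbor.
Dmitri holds 78% of Caldera, so Dmitri controls Caldera.
Caldera holds 70% of Anchor, so Dmitri controls Anchor.
Neither Dmitri nor any entity Dmitri controls holds any voting interest in Arbor.
So before the transaction, Dmitri does not control Arbor.
After the purchase, Dmitri holds 16% of Arbor directly, and Oakfield's stake falls to 39%.
After the transaction, Dmitri's side holds 16% of Arbor, not ≥ 50%, so Dmitri still does not control Arbor.
No new person acquires control, so the clause is not triggered.

No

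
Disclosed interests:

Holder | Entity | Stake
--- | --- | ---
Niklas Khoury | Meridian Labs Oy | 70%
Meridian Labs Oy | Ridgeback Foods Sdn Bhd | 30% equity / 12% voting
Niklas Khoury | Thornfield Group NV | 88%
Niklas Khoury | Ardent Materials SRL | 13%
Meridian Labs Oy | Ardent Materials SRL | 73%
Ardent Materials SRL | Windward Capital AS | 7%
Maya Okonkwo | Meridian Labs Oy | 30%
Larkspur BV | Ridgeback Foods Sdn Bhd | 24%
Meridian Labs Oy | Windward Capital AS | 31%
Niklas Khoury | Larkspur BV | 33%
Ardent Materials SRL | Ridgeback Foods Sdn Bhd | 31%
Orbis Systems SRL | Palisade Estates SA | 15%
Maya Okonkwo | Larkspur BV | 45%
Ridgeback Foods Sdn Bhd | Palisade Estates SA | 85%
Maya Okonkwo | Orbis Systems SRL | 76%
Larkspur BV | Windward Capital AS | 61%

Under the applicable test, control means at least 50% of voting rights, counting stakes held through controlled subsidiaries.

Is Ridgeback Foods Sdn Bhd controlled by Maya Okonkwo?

Maya holds 76% of Orbis, so Maya controls Orbis.
Neither Maya nor any entity Maya controls holds any voting interest in Ridgeback.
So Maya does not control Ridgeback.

No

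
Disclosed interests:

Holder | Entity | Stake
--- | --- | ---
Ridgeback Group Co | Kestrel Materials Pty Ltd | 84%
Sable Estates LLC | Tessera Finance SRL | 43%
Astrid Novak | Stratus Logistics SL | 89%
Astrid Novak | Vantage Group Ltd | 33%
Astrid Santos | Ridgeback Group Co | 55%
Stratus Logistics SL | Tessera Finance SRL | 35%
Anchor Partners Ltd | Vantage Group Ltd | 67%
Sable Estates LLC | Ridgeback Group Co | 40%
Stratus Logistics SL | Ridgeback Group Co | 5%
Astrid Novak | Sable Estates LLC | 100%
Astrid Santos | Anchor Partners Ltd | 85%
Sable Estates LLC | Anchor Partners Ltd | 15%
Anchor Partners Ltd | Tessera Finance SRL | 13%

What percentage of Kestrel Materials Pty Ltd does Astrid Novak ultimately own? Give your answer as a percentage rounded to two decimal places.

37.34%

Astrid Novak reaches Kestrel along 2 paths.
Via Stratus → Ridgeback: 89% × 5% × 84% = 3.738%.
Via Sable → Ridgeback: 100% × 40% × 84% = 33.6%.
Total: 3.738% + 33.6% = 37.338%.
Rounded: 37.34%.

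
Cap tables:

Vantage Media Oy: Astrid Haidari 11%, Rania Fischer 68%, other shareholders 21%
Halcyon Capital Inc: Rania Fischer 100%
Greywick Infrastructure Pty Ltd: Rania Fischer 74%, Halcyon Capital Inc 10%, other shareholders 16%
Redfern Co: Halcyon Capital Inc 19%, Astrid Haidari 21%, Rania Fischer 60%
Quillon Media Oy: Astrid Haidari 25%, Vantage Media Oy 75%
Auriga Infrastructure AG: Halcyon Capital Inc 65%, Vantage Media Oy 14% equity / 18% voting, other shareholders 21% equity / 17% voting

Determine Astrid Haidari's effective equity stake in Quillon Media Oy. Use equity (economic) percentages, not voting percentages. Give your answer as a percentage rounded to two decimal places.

33.25%

Astrid reaches Quillon along 2 paths.
Direct stake: 25% = 25%.
Via Vantage: 11% × 75% = 8.25%.
Total: 25% + 8.25% = 33.25%.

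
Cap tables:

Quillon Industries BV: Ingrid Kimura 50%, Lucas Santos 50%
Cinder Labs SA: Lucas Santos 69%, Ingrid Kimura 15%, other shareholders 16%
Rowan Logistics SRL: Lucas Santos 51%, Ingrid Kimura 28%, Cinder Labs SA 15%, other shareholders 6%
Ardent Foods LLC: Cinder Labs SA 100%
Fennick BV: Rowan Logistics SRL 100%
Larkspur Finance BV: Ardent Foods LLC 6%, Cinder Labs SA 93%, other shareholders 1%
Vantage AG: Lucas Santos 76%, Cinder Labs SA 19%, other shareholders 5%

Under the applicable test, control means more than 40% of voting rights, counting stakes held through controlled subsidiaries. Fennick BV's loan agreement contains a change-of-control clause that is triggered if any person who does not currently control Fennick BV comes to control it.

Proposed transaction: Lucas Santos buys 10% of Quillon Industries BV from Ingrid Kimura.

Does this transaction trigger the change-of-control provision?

No

The purchase adds only to Lucas's holdings (Ingrid's stake shrinks), so Lucas is the only person who could newly come to control Fennick.
Lucas holds 69% of Cinder, so Lucas controls Cinder.
Lucas and Cinder together hold 51% + 15% = 66% of Rowan, so Lucas controls Rowan.
Rowan holds 100% of Fennick, so Lucas controls Fennick.
So Lucas already controls Fennick before the transaction.
After the purchase, Lucas's direct stake in Quillon rises to 50% + 10% = 60%, and Ingrid's stake falls to 40%.
Lucas controlled Fennick already, so this is not a new person acquiring control; every other person's position is unchanged or reduced.
No new person acquires control, so the clause is not triggered.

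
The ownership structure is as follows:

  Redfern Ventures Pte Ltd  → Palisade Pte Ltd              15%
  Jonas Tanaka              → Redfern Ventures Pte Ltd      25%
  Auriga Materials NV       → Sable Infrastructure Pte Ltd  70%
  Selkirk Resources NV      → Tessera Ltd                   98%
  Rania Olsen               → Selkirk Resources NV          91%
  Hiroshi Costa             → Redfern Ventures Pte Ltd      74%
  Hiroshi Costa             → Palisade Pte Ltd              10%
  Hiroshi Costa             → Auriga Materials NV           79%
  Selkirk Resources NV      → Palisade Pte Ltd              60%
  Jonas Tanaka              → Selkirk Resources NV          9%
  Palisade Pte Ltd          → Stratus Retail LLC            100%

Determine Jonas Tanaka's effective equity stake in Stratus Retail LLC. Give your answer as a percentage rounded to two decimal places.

Jonas reaches Stratus along 2 paths.
Via Selkirk → Palisade: 9% × 60% × 100% = 5.4%.
Via Redfern → Palisade: 25% × 15% × 100% = 3.75%.
Total: 5.4% + 3.75% = 9.15%.

9.15%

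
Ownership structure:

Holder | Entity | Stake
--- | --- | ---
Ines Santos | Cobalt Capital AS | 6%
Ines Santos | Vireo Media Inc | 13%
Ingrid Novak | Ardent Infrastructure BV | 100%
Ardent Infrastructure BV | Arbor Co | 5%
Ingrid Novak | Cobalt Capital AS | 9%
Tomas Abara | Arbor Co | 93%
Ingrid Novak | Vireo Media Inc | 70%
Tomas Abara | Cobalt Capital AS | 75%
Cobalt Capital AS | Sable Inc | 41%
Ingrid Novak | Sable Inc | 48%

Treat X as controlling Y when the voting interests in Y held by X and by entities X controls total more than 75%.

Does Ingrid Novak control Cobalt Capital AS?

No

Ingrid holds 100% of Ardent, so Ingrid controls Ardent.
In Cobalt, Ingrid's side holds only 9%, not > 75%.
So Ingrid does not control Cobalt.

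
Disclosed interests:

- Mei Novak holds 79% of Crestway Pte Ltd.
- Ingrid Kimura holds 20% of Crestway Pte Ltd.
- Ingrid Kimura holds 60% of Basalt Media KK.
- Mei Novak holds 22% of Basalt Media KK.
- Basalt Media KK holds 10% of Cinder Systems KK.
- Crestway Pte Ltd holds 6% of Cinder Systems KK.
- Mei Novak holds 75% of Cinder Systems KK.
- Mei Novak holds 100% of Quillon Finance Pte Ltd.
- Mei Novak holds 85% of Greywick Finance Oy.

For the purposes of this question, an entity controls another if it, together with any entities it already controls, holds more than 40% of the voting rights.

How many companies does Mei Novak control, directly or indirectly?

4

Mei holds 79% of Crestway, so Mei controls Crestway.
Mei holds 85% of Greywick, so Mei controls Greywick.
Crestway and Mei together hold 6% + 75% = 81% of Cinder, so Mei controls Cinder.
Mei holds 100% of Quillon, so Mei controls Quillon.
No other company's threshold is met.
Mei controls 4 companies.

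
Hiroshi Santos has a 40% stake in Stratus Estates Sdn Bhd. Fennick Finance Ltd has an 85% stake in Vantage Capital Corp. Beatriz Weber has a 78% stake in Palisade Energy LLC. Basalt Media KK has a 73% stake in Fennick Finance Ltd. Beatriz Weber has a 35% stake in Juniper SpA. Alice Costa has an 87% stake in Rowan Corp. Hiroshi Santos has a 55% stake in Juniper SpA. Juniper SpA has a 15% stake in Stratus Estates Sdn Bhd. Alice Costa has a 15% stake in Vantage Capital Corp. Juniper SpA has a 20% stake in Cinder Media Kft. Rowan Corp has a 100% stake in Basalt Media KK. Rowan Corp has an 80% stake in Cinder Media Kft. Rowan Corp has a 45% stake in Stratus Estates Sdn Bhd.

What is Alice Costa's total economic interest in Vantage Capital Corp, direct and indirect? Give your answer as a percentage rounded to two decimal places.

Alice reaches Vantage along 2 paths.
Via Rowan → Basalt → Fennick: 87% × 100% × 73% × 85% = 53.9835%.
Direct stake: 15% = 15%.
Total: 53.9835% + 15% = 68.9835%.
Rounded: 68.98%.

68.98%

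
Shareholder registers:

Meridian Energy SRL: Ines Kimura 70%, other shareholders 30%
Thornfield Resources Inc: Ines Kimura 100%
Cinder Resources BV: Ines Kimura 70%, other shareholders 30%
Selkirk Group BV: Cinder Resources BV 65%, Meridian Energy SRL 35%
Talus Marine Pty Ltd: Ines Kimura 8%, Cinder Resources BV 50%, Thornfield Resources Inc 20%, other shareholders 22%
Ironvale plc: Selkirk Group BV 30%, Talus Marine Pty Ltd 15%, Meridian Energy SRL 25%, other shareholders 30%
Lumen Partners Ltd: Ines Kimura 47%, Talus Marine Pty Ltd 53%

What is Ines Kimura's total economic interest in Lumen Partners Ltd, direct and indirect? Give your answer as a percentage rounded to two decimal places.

Ines reaches Lumen along 4 paths.
Direct stake: 47% = 47%.
Via Talus: 8% × 53% = 4.24%.
Via Cinder → Talus: 70% × 50% × 53% = 18.55%.
Via Thornfield → Talus: 100% × 20% × 53% = 10.6%.
Total: 47% + 4.24% + 18.55% + 10.6% = 80.39%.

80.39%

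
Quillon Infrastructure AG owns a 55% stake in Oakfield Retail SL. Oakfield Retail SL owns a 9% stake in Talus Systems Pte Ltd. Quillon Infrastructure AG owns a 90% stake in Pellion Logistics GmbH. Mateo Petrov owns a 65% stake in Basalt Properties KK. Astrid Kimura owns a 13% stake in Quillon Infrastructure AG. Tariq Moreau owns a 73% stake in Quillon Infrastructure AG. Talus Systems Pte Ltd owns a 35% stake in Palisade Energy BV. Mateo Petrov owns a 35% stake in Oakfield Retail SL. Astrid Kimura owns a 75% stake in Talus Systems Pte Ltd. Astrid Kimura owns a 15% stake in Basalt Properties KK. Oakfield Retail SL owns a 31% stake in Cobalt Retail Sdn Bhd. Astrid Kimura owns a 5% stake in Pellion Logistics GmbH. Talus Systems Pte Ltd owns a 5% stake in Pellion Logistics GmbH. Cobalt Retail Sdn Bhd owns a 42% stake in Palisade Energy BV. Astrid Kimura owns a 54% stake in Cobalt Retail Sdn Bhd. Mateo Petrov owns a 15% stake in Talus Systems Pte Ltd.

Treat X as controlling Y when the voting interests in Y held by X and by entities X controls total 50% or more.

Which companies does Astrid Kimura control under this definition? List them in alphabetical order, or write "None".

Cobalt Retail Sdn Bhd, Palisade Energy BV, Talus Systems Pte Ltd

Astrid holds 75% of Talus, so Astrid controls Talus.
Astrid holds 54% of Cobalt, so Astrid controls Cobalt.
Talus and Cobalt together hold 35% + 42% = 77% of Palisade, so Astrid controls Palisade.
No other company's threshold is met.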